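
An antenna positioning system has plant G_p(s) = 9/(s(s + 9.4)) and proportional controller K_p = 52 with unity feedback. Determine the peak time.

From 1 + K_pG_p(s) = 0: s² + 9.4s + 468 = 0 ⇒ ω_n = 21.63, ζ = 0.2173.
Damped frequency ω_d = ω_n√(1−ζ²) = 21.12 rad/s, so peak time T_p = π/ω_d = 0.149 s.

T_p = 0.149 s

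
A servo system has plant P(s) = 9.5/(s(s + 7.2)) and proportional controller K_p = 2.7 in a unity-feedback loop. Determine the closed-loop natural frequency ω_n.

ω_n = 5.06 rad/s

The closed-loop denominator is s(s+7.2) + 2.7·9.5 = s² + 7.2s + 25.65.
So ω_n² = 25.65 ⇒ ω_n = 5.065 rad/s, and ζ = 7.2/(2ω_n) = 0.711.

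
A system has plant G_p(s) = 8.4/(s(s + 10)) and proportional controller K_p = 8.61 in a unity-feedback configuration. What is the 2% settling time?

T_s ≈ 0.8 s

Closed-loop characteristic equation: s² + 10s + 72.32 = 0, so ω_n = 8.504 rad/s and ζ = 10/(2·8.504) = 0.5879.
2% settling time T_s ≈ 4/(ζω_n) = 4/5 = 0.8 s.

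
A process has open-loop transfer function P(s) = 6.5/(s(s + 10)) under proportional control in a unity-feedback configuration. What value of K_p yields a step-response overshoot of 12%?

K_p = 12.3

From %OS = 100·exp(−πζ/√(1−ζ²)) = 12%, ζ = −ln(0.12)/√(π²+ln²(0.12)) = 0.5594.
Characteristic equation s² + 10s + 6.5K_p = 0 gives ζ = 10/(2√(6.5K_p)).
Setting ζ = 0.5594: √(6.5K_p) = 10/(2·0.5594) = 8.938, so K_p = 79.89/6.5 = 12.3.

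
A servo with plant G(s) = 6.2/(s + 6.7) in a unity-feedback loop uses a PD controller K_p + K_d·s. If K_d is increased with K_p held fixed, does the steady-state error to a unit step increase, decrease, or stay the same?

unchanged

K_d affects only the transient (the s-coefficient); the DC loop gain, and hence e_ss, depends only on K_p.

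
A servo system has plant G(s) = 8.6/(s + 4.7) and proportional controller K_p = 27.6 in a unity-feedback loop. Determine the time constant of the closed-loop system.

Closed-loop transfer function: T(s) = K_p·G(s)/(1 + K_p·G(s)) = 237.4/(s + 4.7 + 237.4) = 237.4/(s + 242.1).
Time constant τ = 1/242.1 = 0.00413 s.

τ = 0.00413 s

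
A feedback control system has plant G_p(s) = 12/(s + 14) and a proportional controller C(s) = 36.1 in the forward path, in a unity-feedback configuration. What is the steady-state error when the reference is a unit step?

0.0313

The loop is type 0. Static position error constant K_pos = C(0)·G_p(0) = 36.1·0.8571 = 30.94.
Steady-state error to a unit step: e_ss = 1/(1+K_pos) = 1/31.94 = 0.0313.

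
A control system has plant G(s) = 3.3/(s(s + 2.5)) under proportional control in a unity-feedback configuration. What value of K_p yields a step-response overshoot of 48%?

K_p = 9.15

From %OS = 100·exp(−πζ/√(1−ζ²)) = 48%, ζ = −ln(0.48)/√(π²+ln²(0.48)) = 0.2275.
Characteristic equation s² + 2.5s + 3.3K_p = 0 gives ζ = 2.5/(2√(3.3K_p)).
Setting ζ = 0.2275: √(3.3K_p) = 2.5/(2·0.2275) = 5.494, so K_p = 30.19/3.3 = 9.15.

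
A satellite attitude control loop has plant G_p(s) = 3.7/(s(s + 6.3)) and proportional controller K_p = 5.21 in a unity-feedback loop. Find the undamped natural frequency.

1 + K_p·G_p(s) = 0 gives s² + 6.3s + 19.28 = 0.
Matching s² + 2ζω_n s + ω_n²: ω_n = √19.28 = 4.391 rad/s and 2ζω_n = 6.3, so ζ = 6.3/(2·4.391) = 0.717.

ω_n = 4.39 rad/s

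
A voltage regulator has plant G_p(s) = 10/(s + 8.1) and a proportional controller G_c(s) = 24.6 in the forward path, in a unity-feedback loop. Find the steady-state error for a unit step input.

0.0319

The loop is type 0. Static position error constant K_pos = G_c(0)·G_p(0) = 24.6·1.235 = 30.37.
Steady-state error to a unit step: e_ss = 1/(1+K_pos) = 1/31.37 = 0.0319.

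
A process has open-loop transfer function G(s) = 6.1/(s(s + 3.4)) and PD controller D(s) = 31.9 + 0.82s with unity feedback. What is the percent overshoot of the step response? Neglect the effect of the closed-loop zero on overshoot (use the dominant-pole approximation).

Forward path: (31.9 + 0.82s)·6.1/(s(s+3.4)). The closed-loop characteristic equation is s² + (3.4 + 6.1·0.82)s + 6.1·31.9 = 0.
That is s² + 8.402s + 194.6 = 0, so ω_n = 13.95 rad/s and ζ = 8.402/(2·13.95) = 0.3012.
%OS = 100·exp(−πζ/√(1−ζ²)) = 37.1%.

37.1%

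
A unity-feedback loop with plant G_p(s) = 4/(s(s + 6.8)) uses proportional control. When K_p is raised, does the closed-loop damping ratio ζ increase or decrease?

decrease

ζ = 6.8/(2√(4K_p)); increasing K_p raises the denominator, so ζ falls.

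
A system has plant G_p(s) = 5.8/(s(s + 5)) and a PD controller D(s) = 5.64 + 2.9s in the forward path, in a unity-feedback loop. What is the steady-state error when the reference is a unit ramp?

The loop has one pole at the origin (type 1). Velocity error constant K_v = lim_{s→0} s·D(s)G_p(s) = 5.64·5.8/5 = 6.542.
Steady-state error to a unit ramp: e_ss = 1/K_v = 0.153.

0.153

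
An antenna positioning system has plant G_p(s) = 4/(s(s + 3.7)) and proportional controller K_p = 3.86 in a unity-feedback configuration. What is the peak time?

The closed-loop denominator s² + 3.7s + 15.44 gives ω_n = √15.44 = 3.929 and ζ = 3.7/(2ω_n) = 0.4708.
Damped frequency ω_d = ω_n√(1−ζ²) = 3.467 rad/s, so peak time T_p = π/ω_d = 0.906 s.

T_p = 0.906 s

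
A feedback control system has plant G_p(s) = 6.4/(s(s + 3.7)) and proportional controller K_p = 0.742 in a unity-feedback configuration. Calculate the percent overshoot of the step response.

0.643%

From 1 + K_pG_p(s) = 0: s² + 3.7s + 4.749 = 0 ⇒ ω_n = 2.179, ζ = 0.8489.
%OS = 100·exp(−πζ/√(1−ζ²)) = 100·exp(−π·0.8489/√0.2793) = 0.643%.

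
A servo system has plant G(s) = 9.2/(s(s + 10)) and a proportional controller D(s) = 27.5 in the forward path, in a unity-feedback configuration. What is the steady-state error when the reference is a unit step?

0

The open loop D(s)G(s) has a pole at the origin (type 1), so the static position error constant is infinite and e_ss = 1/(1+∞) = 0.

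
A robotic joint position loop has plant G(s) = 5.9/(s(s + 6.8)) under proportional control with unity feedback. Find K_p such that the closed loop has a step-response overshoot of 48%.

From %OS = 100·exp(−πζ/√(1−ζ²)) = 48%, ζ = −ln(0.48)/√(π²+ln²(0.48)) = 0.2275.
Characteristic equation s² + 6.8s + 5.9K_p = 0 gives ζ = 6.8/(2√(5.9K_p)).
Setting ζ = 0.2275: √(5.9K_p) = 6.8/(2·0.2275) = 14.94, so K_p = 223.3/5.9 = 37.9.

K_p = 37.9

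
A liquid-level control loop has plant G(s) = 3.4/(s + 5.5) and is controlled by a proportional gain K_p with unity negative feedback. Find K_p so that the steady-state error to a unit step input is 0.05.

The loop is type 0, so e_ss(step) = 1/(1 + K_pos) with K_pos = K_p·G(0).
G(0) = 0.6182. Require 1/(1 + K_p·0.6182) = 0.05, so 1 + 0.6182·K_p = 20.
K_p = (20 − 1)/0.6182 = 30.7.

K_p = 30.7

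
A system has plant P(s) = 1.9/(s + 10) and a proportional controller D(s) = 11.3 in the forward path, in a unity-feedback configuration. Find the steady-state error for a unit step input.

The loop is type 0. Static position error constant K_pos = D(0)·P(0) = 11.3·0.19 = 2.147.
Steady-state error to a unit step: e_ss = 1/(1+K_pos) = 1/3.147 = 0.318.

0.318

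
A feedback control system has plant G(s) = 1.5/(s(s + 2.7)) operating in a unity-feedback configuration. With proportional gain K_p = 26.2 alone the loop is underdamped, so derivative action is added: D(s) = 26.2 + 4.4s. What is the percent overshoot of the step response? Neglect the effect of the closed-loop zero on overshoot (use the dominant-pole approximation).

3.1%

Forward path: (26.2 + 4.4s)·1.5/(s(s+2.7)). The closed-loop characteristic equation is s² + (2.7 + 1.5·4.4)s + 1.5·26.2 = 0.
That is s² + 9.3s + 39.3 = 0, so ω_n = 6.269 rad/s and ζ = 9.3/(2·6.269) = 0.7417.
%OS = 100·exp(−πζ/√(1−ζ²)) = 3.1%.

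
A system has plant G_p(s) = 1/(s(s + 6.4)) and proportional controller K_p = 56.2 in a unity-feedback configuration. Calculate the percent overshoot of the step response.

From 1 + K_pG_p(s) = 0: s² + 6.4s + 56.2 = 0 ⇒ ω_n = 7.497, ζ = 0.4269.
%OS = 100·exp(−πζ/√(1−ζ²)) = 100·exp(−π·0.4269/√0.8178) = 22.7%.

22.7%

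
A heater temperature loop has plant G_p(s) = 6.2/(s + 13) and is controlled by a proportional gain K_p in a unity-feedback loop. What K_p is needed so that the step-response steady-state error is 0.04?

Steady-state error for a unit step on this type-0 loop is 1/(1 + K_p·G_p(0)).
G_p(0) = 0.4769. Require 1/(1 + K_p·0.4769) = 0.04, so 1 + 0.4769·K_p = 25.
K_p = (25 − 1)/0.4769 = 50.3.

K_p = 50.3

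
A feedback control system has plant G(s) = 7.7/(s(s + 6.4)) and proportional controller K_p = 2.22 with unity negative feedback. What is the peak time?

The closed-loop denominator s² + 6.4s + 17.09 gives ω_n = √17.09 = 4.134 and ζ = 6.4/(2ω_n) = 0.774.
Damped frequency ω_d = ω_n√(1−ζ²) = 2.618 rad/s, so peak time T_p = π/ω_d = 1.2 s.

T_p = 1.2 s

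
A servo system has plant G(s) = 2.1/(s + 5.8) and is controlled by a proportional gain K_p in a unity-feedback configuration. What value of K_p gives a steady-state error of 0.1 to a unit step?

The loop is type 0, so e_ss(step) = 1/(1 + K_pos) with K_pos = K_p·G(0).
G(0) = 0.3621. Require 1/(1 + K_p·0.3621) = 0.1, so 1 + 0.3621·K_p = 10.
K_p = (10 − 1)/0.3621 = 24.9.

K_p = 24.9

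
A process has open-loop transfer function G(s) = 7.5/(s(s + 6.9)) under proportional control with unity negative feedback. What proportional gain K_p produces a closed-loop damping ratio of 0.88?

Closed-loop characteristic equation: s² + 6.9s + K_p·7.5 = 0.
So ω_n = √(7.5K_p) and 2ζω_n = 6.9, giving ζ = 6.9/(2√(7.5K_p)).
Setting ζ = 0.88: √(7.5K_p) = 6.9/(2·0.88) = 3.92, so K_p = 15.37/7.5 = 2.05.

K_p = 2.05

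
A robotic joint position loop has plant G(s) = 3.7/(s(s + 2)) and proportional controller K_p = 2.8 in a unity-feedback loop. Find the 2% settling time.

The closed-loop denominator s² + 2s + 10.36 gives ω_n = √10.36 = 3.219 and ζ = 2/(2ω_n) = 0.3107.
2% settling time T_s ≈ 4/(ζω_n) = 4/1 = 4 s.

T_s ≈ 4 s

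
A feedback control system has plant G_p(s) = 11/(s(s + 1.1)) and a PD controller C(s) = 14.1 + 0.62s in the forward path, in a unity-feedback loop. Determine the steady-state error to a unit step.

0

The open loop C(s)G_p(s) has a pole at the origin (type 1), so the static position error constant is infinite and e_ss = 1/(1+∞) = 0.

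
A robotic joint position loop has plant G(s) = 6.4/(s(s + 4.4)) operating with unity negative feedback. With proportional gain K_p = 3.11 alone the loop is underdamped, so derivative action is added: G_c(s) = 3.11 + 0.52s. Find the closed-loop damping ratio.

Forward path: (3.11 + 0.52s)·6.4/(s(s+4.4)). The closed-loop characteristic equation is s² + (4.4 + 6.4·0.52)s + 6.4·3.11 = 0.
That is s² + 7.728s + 19.9 = 0, so ω_n = 4.461 rad/s and ζ = 7.728/(2·4.461) = 0.8661.

ζ = 0.866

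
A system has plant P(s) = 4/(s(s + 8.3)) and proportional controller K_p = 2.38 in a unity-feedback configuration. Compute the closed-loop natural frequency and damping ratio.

ω_n = 3.09 rad/s, ζ = 1.35

With unity feedback the closed-loop characteristic equation is s² + 8.3s + 2.38·4 = s² + 8.3s + 9.52 = 0.
Matching s² + 2ζω_n s + ω_n²: ω_n = √9.52 = 3.085 rad/s and 2ζω_n = 8.3, so ζ = 8.3/(2·3.085) = 1.35.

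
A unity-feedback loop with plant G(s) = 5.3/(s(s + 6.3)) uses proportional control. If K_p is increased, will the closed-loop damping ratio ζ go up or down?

decrease

ζ = 6.3/(2√(5.3K_p)); increasing K_p raises the denominator, so ζ falls.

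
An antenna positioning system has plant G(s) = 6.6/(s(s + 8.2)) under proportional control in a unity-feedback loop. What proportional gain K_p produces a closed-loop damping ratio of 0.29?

K_p = 30.3

Closed-loop characteristic equation: s² + 8.2s + K_p·6.6 = 0.
So ω_n = √(6.6K_p) and 2ζω_n = 8.2, giving ζ = 8.2/(2√(6.6K_p)).
Setting ζ = 0.29: √(6.6K_p) = 8.2/(2·0.29) = 14.14, so K_p = 199.9/6.6 = 30.3.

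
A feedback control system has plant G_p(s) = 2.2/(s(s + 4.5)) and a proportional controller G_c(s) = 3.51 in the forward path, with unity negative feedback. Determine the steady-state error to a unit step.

0

The open loop G_c(s)G_p(s) has a pole at the origin (type 1), so the static position error constant is infinite and e_ss = 1/(1+∞) = 0.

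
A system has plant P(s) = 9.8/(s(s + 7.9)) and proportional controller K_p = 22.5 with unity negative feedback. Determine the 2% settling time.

T_s ≈ 1.01 s

From 1 + K_pP(s) = 0: s² + 7.9s + 220.5 = 0 ⇒ ω_n = 14.85, ζ = 0.266.
2% settling time T_s ≈ 4/(ζω_n) = 4/3.95 = 1.01 s.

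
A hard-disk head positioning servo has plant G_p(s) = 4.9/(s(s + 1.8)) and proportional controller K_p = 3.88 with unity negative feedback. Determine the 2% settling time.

T_s ≈ 4.44 s

Closed-loop characteristic equation: s² + 1.8s + 19.01 = 0, so ω_n = 4.36 rad/s and ζ = 1.8/(2·4.36) = 0.2064.
2% settling time T_s ≈ 4/(ζω_n) = 4/0.9 = 4.44 s.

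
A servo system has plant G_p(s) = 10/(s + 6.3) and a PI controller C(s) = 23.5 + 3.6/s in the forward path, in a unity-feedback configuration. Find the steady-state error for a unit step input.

The open loop C(s)G_p(s) has a pole at the origin (type 1), so the static position error constant is infinite and e_ss = 1/(1+∞) = 0.

0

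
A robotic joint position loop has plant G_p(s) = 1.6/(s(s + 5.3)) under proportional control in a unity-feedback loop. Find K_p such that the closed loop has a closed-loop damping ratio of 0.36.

Closed-loop characteristic equation: s² + 5.3s + K_p·1.6 = 0.
So ω_n = √(1.6K_p) and 2ζω_n = 5.3, giving ζ = 5.3/(2√(1.6K_p)).
Setting ζ = 0.36: √(1.6K_p) = 5.3/(2·0.36) = 7.361, so K_p = 54.19/1.6 = 33.9.

K_p = 33.9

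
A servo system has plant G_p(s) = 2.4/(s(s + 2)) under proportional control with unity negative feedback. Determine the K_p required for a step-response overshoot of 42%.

From %OS = 100·exp(−πζ/√(1−ζ²)) = 42%, ζ = −ln(0.42)/√(π²+ln²(0.42)) = 0.2662.
Characteristic equation s² + 2s + 2.4K_p = 0 gives ζ = 2/(2√(2.4K_p)).
Setting ζ = 0.2662: √(2.4K_p) = 2/(2·0.2662) = 3.757, so K_p = 14.11/2.4 = 5.88.

K_p = 5.88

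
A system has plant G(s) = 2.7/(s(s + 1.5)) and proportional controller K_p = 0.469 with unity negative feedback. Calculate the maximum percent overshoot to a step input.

6.03%

Closed-loop characteristic equation: s² + 1.5s + 1.266 = 0, so ω_n = 1.125 rad/s and ζ = 1.5/(2·1.125) = 0.6665.
%OS = 100·exp(−πζ/√(1−ζ²)) = 100·exp(−π·0.6665/√0.5558) = 6.03%.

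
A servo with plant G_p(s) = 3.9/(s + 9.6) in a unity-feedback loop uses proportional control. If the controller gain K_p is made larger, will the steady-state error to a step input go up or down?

The position error constant K_pos = K_p·G_p(0) grows with K_p, and e_ss = 1/(1+K_pos) falls.

decrease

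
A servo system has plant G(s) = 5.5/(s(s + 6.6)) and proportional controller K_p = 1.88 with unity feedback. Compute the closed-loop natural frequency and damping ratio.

The closed-loop denominator is s(s+6.6) + 1.88·5.5 = s² + 6.6s + 10.34.
Matching s² + 2ζω_n s + ω_n²: ω_n = √10.34 = 3.216 rad/s and 2ζω_n = 6.6, so ζ = 6.6/(2·3.216) = 1.03.

ω_n = 3.22 rad/s, ζ = 1.03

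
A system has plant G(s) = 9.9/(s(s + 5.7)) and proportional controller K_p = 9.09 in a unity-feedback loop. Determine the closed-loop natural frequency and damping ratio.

ω_n = 9.49 rad/s, ζ = 0.3

The closed-loop denominator is s(s+5.7) + 9.09·9.9 = s² + 5.7s + 89.99.
So ω_n² = 89.99 ⇒ ω_n = 9.486 rad/s, and ζ = 5.7/(2ω_n) = 0.3.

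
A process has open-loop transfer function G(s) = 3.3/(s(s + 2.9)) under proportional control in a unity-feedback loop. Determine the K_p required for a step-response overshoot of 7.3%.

From %OS = 100·exp(−πζ/√(1−ζ²)) = 7.3%, ζ = −ln(0.073)/√(π²+ln²(0.073)) = 0.6401.
Characteristic equation s² + 2.9s + 3.3K_p = 0 gives ζ = 2.9/(2√(3.3K_p)).
Setting ζ = 0.6401: √(3.3K_p) = 2.9/(2·0.6401) = 2.265, so K_p = 5.132/3.3 = 1.56.

K_p = 1.56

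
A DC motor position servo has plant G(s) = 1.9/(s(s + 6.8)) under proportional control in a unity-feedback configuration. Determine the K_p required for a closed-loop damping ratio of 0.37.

Closed-loop characteristic equation: s² + 6.8s + K_p·1.9 = 0.
So ω_n = √(1.9K_p) and 2ζω_n = 6.8, giving ζ = 6.8/(2√(1.9K_p)).
Setting ζ = 0.37: √(1.9K_p) = 6.8/(2·0.37) = 9.189, so K_p = 84.44/1.9 = 44.4.

K_p = 44.4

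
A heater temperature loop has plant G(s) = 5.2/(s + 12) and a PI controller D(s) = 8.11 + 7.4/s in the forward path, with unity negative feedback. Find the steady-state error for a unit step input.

The open loop D(s)G(s) has a pole at the origin (type 1), so the static position error constant is infinite and e_ss = 1/(1+∞) = 0.

0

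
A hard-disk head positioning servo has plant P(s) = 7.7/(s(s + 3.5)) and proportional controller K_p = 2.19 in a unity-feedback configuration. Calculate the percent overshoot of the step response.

22.8%

From 1 + K_pP(s) = 0: s² + 3.5s + 16.86 = 0 ⇒ ω_n = 4.106, ζ = 0.4262.
%OS = 100·exp(−πζ/√(1−ζ²)) = 100·exp(−π·0.4262/√0.8184) = 22.8%.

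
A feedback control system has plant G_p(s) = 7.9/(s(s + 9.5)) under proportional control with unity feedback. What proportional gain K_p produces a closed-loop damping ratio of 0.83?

K_p = 4.15

Closed-loop characteristic equation: s² + 9.5s + K_p·7.9 = 0.
So ω_n = √(7.9K_p) and 2ζω_n = 9.5, giving ζ = 9.5/(2√(7.9K_p)).
Setting ζ = 0.83: √(7.9K_p) = 9.5/(2·0.83) = 5.723, so K_p = 32.75/7.9 = 4.15.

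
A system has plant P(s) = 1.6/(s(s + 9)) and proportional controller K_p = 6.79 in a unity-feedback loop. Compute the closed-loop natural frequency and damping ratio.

ω_n = 3.3 rad/s, ζ = 1.37

With unity feedback the closed-loop characteristic equation is s² + 9s + 6.79·1.6 = s² + 9s + 10.86 = 0.
So ω_n² = 10.86 ⇒ ω_n = 3.296 rad/s, and ζ = 9/(2ω_n) = 1.37.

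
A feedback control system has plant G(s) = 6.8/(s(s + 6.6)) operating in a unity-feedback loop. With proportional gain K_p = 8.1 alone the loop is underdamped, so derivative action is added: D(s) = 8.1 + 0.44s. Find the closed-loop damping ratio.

Forward path: (8.1 + 0.44s)·6.8/(s(s+6.6)). The closed-loop characteristic equation is s² + (6.6 + 6.8·0.44)s + 6.8·8.1 = 0.
That is s² + 9.592s + 55.08 = 0, so ω_n = 7.422 rad/s and ζ = 9.592/(2·7.422) = 0.6462.

ζ = 0.646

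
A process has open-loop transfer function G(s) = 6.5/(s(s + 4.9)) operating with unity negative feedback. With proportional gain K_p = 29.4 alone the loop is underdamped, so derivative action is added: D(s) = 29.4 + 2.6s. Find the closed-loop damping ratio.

Forward path: (29.4 + 2.6s)·6.5/(s(s+4.9)). The closed-loop characteristic equation is s² + (4.9 + 6.5·2.6)s + 6.5·29.4 = 0.
That is s² + 21.8s + 191.1 = 0, so ω_n = 13.82 rad/s and ζ = 21.8/(2·13.82) = 0.7885.

ζ = 0.788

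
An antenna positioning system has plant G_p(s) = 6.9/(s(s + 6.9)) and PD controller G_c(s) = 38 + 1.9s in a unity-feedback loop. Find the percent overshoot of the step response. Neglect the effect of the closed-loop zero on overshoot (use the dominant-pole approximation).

8.47%

Forward path: (38 + 1.9s)·6.9/(s(s+6.9)). The closed-loop characteristic equation is s² + (6.9 + 6.9·1.9)s + 6.9·38 = 0.
That is s² + 20.01s + 262.2 = 0, so ω_n = 16.19 rad/s and ζ = 20.01/(2·16.19) = 0.6179.
%OS = 100·exp(−πζ/√(1−ζ²)) = 8.47%.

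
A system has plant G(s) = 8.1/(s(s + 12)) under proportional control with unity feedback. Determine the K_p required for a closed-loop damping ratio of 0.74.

Closed-loop characteristic equation: s² + 12s + K_p·8.1 = 0.
So ω_n = √(8.1K_p) and 2ζω_n = 12, giving ζ = 12/(2√(8.1K_p)).
Setting ζ = 0.74: √(8.1K_p) = 12/(2·0.74) = 8.108, so K_p = 65.74/8.1 = 8.12.

K_p = 8.12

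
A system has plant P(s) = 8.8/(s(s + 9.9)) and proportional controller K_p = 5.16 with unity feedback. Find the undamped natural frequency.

1 + K_p·P(s) = 0 gives s² + 9.9s + 45.41 = 0.
So ω_n² = 45.41 ⇒ ω_n = 6.739 rad/s, and ζ = 9.9/(2ω_n) = 0.735.

ω_n = 6.74 rad/s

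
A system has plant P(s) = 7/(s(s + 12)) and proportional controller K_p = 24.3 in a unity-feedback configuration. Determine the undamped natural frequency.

ω_n = 13 rad/s

With unity feedback the closed-loop characteristic equation is s² + 12s + 24.3·7 = s² + 12s + 170.1 = 0.
Matching s² + 2ζω_n s + ω_n²: ω_n = √170.1 = 13.04 rad/s and 2ζω_n = 12, so ζ = 12/(2·13.04) = 0.46.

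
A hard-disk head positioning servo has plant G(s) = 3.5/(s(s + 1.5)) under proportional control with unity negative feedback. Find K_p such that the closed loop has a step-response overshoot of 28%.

From %OS = 100·exp(−πζ/√(1−ζ²)) = 28%, ζ = −ln(0.28)/√(π²+ln²(0.28)) = 0.3755.
Characteristic equation s² + 1.5s + 3.5K_p = 0 gives ζ = 1.5/(2√(3.5K_p)).
Setting ζ = 0.3755: √(3.5K_p) = 1.5/(2·0.3755) = 1.997, so K_p = 3.989/3.5 = 1.14.

K_p = 1.14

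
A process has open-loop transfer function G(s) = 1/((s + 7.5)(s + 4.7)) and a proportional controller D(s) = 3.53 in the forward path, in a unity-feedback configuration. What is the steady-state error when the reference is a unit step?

0.909

The loop is type 0. Static position error constant K_pos = D(0)·G(0) = 3.53·0.02837 = 0.1001.
Steady-state error to a unit step: e_ss = 1/(1+K_pos) = 1/1.1 = 0.909.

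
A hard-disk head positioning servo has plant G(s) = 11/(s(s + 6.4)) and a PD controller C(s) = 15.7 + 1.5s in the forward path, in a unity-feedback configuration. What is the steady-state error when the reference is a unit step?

0

The open loop C(s)G(s) has a pole at the origin (type 1), so the static position error constant is infinite and e_ss = 1/(1+∞) = 0.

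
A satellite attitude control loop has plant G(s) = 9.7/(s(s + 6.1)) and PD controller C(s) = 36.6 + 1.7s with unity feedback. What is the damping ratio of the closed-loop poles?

ζ = 0.599

Forward path: (36.6 + 1.7s)·9.7/(s(s+6.1)). The closed-loop characteristic equation is s² + (6.1 + 9.7·1.7)s + 9.7·36.6 = 0.
That is s² + 22.59s + 355 = 0, so ω_n = 18.84 rad/s and ζ = 22.59/(2·18.84) = 0.5995.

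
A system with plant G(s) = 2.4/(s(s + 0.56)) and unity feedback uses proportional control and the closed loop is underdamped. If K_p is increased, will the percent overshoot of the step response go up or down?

increase

Characteristic equation s² + 0.56s + K_p·2.4 = 0: raising K_p raises ω_n while 2ζω_n = 0.56 is fixed, so ζ falls and overshoot grows.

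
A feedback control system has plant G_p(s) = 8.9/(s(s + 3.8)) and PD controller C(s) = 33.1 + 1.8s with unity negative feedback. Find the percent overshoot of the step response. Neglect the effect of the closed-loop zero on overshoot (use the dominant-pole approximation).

Forward path: (33.1 + 1.8s)·8.9/(s(s+3.8)). The closed-loop characteristic equation is s² + (3.8 + 8.9·1.8)s + 8.9·33.1 = 0.
That is s² + 19.82s + 294.6 = 0, so ω_n = 17.16 rad/s and ζ = 19.82/(2·17.16) = 0.5774.
%OS = 100·exp(−πζ/√(1−ζ²)) = 10.8%.

10.8%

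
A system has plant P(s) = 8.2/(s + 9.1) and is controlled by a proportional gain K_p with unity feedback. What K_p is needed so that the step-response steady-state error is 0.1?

The loop is type 0, so e_ss(step) = 1/(1 + K_pos) with K_pos = K_p·P(0).
P(0) = 0.9011. Require 1/(1 + K_p·0.9011) = 0.1, so 1 + 0.9011·K_p = 10.
K_p = (10 − 1)/0.9011 = 9.99.

K_p = 9.99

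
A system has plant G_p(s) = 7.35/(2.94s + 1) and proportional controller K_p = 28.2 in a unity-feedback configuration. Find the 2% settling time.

Closed loop: T(s) = K_p·G_p/(1+K_p·G_p) = 207.3/(2.94s + 1 + 207.3), with pole at s = −(1 + 207.3)/2.94 = −70.84.
τ = 1/70.84 = 0.01412 s, so 2% settling time ≈ 4τ = 0.0565 s.

T_s ≈ 0.0565 s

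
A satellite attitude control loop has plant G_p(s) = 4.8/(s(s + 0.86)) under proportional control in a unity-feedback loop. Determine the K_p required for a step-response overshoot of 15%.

From %OS = 100·exp(−πζ/√(1−ζ²)) = 15%, ζ = −ln(0.15)/√(π²+ln²(0.15)) = 0.5169.
Characteristic equation s² + 0.86s + 4.8K_p = 0 gives ζ = 0.86/(2√(4.8K_p)).
Setting ζ = 0.5169: √(4.8K_p) = 0.86/(2·0.5169) = 0.8318, so K_p = 0.6919/4.8 = 0.144.

K_p = 0.144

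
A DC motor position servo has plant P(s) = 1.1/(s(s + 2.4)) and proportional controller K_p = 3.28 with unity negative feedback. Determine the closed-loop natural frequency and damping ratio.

With unity feedback the closed-loop characteristic equation is s² + 2.4s + 3.28·1.1 = s² + 2.4s + 3.608 = 0.
So ω_n² = 3.608 ⇒ ω_n = 1.899 rad/s, and ζ = 2.4/(2ω_n) = 0.632.

ω_n = 1.9 rad/s, ζ = 0.632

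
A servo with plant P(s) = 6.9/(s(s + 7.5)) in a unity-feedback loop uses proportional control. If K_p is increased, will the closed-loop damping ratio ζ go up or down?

ζ = 7.5/(2√(6.9K_p)); increasing K_p raises the denominator, so ζ falls.

decrease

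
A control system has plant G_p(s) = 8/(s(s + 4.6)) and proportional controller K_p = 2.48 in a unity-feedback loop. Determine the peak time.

Closed-loop characteristic equation: s² + 4.6s + 19.84 = 0, so ω_n = 4.454 rad/s and ζ = 4.6/(2·4.454) = 0.5164.
Damped frequency ω_d = ω_n√(1−ζ²) = 3.814 rad/s, so peak time T_p = π/ω_d = 0.824 s.

T_p = 0.824 s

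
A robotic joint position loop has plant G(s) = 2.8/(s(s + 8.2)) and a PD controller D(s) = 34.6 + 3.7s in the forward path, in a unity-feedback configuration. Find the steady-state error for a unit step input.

The open loop D(s)G(s) has a pole at the origin (type 1), so the static position error constant is infinite and e_ss = 1/(1+∞) = 0.

0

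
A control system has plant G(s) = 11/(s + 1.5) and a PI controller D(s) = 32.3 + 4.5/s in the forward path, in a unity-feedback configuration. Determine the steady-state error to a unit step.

0

The open loop D(s)G(s) has a pole at the origin (type 1), so the static position error constant is infinite and e_ss = 1/(1+∞) = 0.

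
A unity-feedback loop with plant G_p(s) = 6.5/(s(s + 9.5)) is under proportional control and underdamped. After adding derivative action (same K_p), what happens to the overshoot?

With PD the characteristic equation becomes s² + (a + K·K_d)s + K·K_p = 0; the damping term grows, ζ rises, overshoot falls.

decrease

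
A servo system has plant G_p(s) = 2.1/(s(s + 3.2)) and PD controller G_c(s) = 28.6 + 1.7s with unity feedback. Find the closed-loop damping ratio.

Forward path: (28.6 + 1.7s)·2.1/(s(s+3.2)). The closed-loop characteristic equation is s² + (3.2 + 2.1·1.7)s + 2.1·28.6 = 0.
That is s² + 6.77s + 60.06 = 0, so ω_n = 7.75 rad/s and ζ = 6.77/(2·7.75) = 0.4368.

ζ = 0.437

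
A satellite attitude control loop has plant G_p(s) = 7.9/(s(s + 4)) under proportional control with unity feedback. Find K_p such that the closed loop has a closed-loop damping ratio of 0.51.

K_p = 1.95

Closed-loop characteristic equation: s² + 4s + K_p·7.9 = 0.
So ω_n = √(7.9K_p) and 2ζω_n = 4, giving ζ = 4/(2√(7.9K_p)).
Setting ζ = 0.51: √(7.9K_p) = 4/(2·0.51) = 3.922, so K_p = 15.38/7.9 = 1.95.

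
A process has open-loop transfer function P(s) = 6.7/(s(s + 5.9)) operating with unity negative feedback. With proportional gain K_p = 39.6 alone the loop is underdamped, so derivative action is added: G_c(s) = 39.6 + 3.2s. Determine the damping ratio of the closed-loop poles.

ζ = 0.839

Forward path: (39.6 + 3.2s)·6.7/(s(s+5.9)). The closed-loop characteristic equation is s² + (5.9 + 6.7·3.2)s + 6.7·39.6 = 0.
That is s² + 27.34s + 265.3 = 0, so ω_n = 16.29 rad/s and ζ = 27.34/(2·16.29) = 0.8392.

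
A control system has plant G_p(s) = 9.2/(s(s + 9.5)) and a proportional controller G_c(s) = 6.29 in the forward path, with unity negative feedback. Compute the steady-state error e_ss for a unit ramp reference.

0.164

The loop has one pole at the origin (type 1). Velocity error constant K_v = lim_{s→0} s·G_c(s)G_p(s) = 6.29·9.2/9.5 = 6.091.
Steady-state error to a unit ramp: e_ss = 1/K_v = 0.164.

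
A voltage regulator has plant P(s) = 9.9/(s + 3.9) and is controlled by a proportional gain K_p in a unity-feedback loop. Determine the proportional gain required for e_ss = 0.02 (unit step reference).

Steady-state error for a unit step on this type-0 loop is 1/(1 + K_p·P(0)).
P(0) = 2.538. Require 1/(1 + K_p·2.538) = 0.02, so 1 + 2.538·K_p = 50.
K_p = (50 − 1)/2.538 = 19.3.

K_p = 19.3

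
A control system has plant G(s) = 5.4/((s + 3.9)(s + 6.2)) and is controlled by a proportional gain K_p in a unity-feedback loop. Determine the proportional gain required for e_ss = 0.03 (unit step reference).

Steady-state error for a unit step on this type-0 loop is 1/(1 + K_p·G(0)).
G(0) = 0.2233. Require 1/(1 + K_p·0.2233) = 0.03, so 1 + 0.2233·K_p = 33.33.
K_p = (33.33 − 1)/0.2233 = 145.

K_p = 145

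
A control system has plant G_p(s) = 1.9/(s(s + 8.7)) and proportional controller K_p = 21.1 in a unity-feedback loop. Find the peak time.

Closed-loop characteristic equation: s² + 8.7s + 40.09 = 0, so ω_n = 6.332 rad/s and ζ = 8.7/(2·6.332) = 0.687.
Damped frequency ω_d = ω_n√(1−ζ²) = 4.601 rad/s, so peak time T_p = π/ω_d = 0.683 s.

T_p = 0.683 s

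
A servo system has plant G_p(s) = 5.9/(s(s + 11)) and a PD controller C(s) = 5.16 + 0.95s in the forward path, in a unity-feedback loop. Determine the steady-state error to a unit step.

0

The open loop C(s)G_p(s) has a pole at the origin (type 1), so the static position error constant is infinite and e_ss = 1/(1+∞) = 0.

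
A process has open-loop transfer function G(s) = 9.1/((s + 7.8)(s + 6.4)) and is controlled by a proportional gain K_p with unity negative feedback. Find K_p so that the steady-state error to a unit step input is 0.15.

K_p = 31.1

The loop is type 0, so e_ss(step) = 1/(1 + K_pos) with K_pos = K_p·G(0).
G(0) = 0.1823. Require 1/(1 + K_p·0.1823) = 0.15, so 1 + 0.1823·K_p = 6.667.
K_p = (6.667 − 1)/0.1823 = 31.1.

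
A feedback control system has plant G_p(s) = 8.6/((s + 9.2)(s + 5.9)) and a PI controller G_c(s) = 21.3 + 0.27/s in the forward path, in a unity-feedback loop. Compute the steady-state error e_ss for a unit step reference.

The open loop G_c(s)G_p(s) has a pole at the origin (type 1), so the static position error constant is infinite and e_ss = 1/(1+∞) = 0.

0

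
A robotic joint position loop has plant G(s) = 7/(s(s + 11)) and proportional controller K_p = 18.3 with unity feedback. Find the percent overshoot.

Closed-loop characteristic equation: s² + 11s + 128.1 = 0, so ω_n = 11.32 rad/s and ζ = 11/(2·11.32) = 0.4859.
%OS = 100·exp(−πζ/√(1−ζ²)) = 100·exp(−π·0.4859/√0.7639) = 17.4%.

17.4%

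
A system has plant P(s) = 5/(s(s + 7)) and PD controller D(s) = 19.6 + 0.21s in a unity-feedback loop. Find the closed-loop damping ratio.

Forward path: (19.6 + 0.21s)·5/(s(s+7)). The closed-loop characteristic equation is s² + (7 + 5·0.21)s + 5·19.6 = 0.
That is s² + 8.05s + 98 = 0, so ω_n = 9.899 rad/s and ζ = 8.05/(2·9.899) = 0.4066.

ζ = 0.407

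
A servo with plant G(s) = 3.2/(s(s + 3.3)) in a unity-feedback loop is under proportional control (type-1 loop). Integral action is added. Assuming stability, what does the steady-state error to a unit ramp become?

0

The integrator raises the loop to type 2, so K_v → ∞ and e_ss to a ramp is zero.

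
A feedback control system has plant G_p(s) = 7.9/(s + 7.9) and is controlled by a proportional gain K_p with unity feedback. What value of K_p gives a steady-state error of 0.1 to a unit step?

K_p = 9

The loop is type 0, so e_ss(step) = 1/(1 + K_pos) with K_pos = K_p·G_p(0).
G_p(0) = 1. Require 1/(1 + K_p·1) = 0.1, so 1 + 1·K_p = 10.
K_p = (10 − 1)/1 = 9.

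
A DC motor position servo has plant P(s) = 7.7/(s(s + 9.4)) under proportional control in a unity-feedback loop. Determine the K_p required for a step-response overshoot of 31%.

K_p = 23.5

From %OS = 100·exp(−πζ/√(1−ζ²)) = 31%, ζ = −ln(0.31)/√(π²+ln²(0.31)) = 0.3493.
Characteristic equation s² + 9.4s + 7.7K_p = 0 gives ζ = 9.4/(2√(7.7K_p)).
Setting ζ = 0.3493: √(7.7K_p) = 9.4/(2·0.3493) = 13.45, so K_p = 181/7.7 = 23.5.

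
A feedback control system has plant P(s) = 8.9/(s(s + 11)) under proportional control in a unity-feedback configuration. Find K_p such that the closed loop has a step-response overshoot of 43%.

From %OS = 100·exp(−πζ/√(1−ζ²)) = 43%, ζ = −ln(0.43)/√(π²+ln²(0.43)) = 0.2594.
Characteristic equation s² + 11s + 8.9K_p = 0 gives ζ = 11/(2√(8.9K_p)).
Setting ζ = 0.2594: √(8.9K_p) = 11/(2·0.2594) = 21.2, so K_p = 449.4/8.9 = 50.5.

K_p = 50.5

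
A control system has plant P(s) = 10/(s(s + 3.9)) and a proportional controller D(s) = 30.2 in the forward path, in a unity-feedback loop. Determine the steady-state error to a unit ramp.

0.0129

The loop has one pole at the origin (type 1). Velocity error constant K_v = lim_{s→0} s·D(s)P(s) = 30.2·10/3.9 = 77.44.
Steady-state error to a unit ramp: e_ss = 1/K_v = 0.0129.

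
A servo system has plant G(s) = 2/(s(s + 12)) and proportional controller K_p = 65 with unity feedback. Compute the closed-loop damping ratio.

ζ = 0.526

The closed-loop denominator is s(s+12) + 65·2 = s² + 12s + 130.
So ω_n² = 130 ⇒ ω_n = 11.4 rad/s, and ζ = 12/(2ω_n) = 0.526.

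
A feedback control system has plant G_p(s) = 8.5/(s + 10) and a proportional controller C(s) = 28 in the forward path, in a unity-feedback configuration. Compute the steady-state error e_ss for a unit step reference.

0.0403

The loop is type 0. Static position error constant K_pos = C(0)·G_p(0) = 28·0.85 = 23.8.
Steady-state error to a unit step: e_ss = 1/(1+K_pos) = 1/24.8 = 0.0403.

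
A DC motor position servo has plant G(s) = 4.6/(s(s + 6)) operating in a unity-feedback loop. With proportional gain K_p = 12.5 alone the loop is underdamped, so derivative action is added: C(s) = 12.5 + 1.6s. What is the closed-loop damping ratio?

ζ = 0.881

Forward path: (12.5 + 1.6s)·4.6/(s(s+6)). The closed-loop characteristic equation is s² + (6 + 4.6·1.6)s + 4.6·12.5 = 0.
That is s² + 13.36s + 57.5 = 0, so ω_n = 7.583 rad/s and ζ = 13.36/(2·7.583) = 0.8809.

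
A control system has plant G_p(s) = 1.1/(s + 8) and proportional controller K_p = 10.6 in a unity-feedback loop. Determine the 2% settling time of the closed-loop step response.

T_s ≈ 0.203 s

Closed-loop transfer function: T(s) = K_p·G_p(s)/(1 + K_p·G_p(s)) = 11.66/(s + 8 + 11.66) = 11.66/(s + 19.66).
Time constant τ = 1/19.66 = 0.05086 s, so the 2% settling time is about 4τ = 0.203 s.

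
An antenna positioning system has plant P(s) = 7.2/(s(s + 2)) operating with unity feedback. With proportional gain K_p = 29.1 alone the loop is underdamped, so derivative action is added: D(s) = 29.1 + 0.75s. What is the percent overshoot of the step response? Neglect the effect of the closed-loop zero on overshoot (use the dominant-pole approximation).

Forward path: (29.1 + 0.75s)·7.2/(s(s+2)). The closed-loop characteristic equation is s² + (2 + 7.2·0.75)s + 7.2·29.1 = 0.
That is s² + 7.4s + 209.5 = 0, so ω_n = 14.47 rad/s and ζ = 7.4/(2·14.47) = 0.2556.
%OS = 100·exp(−πζ/√(1−ζ²)) = 43.6%.

43.6%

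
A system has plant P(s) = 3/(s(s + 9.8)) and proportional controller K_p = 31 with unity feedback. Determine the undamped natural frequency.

ω_n = 9.64 rad/s

With unity feedback the closed-loop characteristic equation is s² + 9.8s + 31·3 = s² + 9.8s + 93 = 0.
Matching s² + 2ζω_n s + ω_n²: ω_n = √93 = 9.644 rad/s and 2ζω_n = 9.8, so ζ = 9.8/(2·9.644) = 0.508.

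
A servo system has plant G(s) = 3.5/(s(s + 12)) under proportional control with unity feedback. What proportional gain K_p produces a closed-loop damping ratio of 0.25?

Closed-loop characteristic equation: s² + 12s + K_p·3.5 = 0.
So ω_n = √(3.5K_p) and 2ζω_n = 12, giving ζ = 12/(2√(3.5K_p)).
Setting ζ = 0.25: √(3.5K_p) = 12/(2·0.25) = 24, so K_p = 576/3.5 = 165.

K_p = 165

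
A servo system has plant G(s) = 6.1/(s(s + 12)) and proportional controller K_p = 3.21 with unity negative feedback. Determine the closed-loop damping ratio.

With unity feedback the closed-loop characteristic equation is s² + 12s + 3.21·6.1 = s² + 12s + 19.58 = 0.
Matching s² + 2ζω_n s + ω_n²: ω_n = √19.58 = 4.425 rad/s and 2ζω_n = 12, so ζ = 12/(2·4.425) = 1.36.

ζ = 1.36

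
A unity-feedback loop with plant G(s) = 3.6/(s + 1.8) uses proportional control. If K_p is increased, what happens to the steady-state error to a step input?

decrease

e_ss = 1/(1 + K_p·G(0)); a larger K_p raises the denominator, so e_ss decreases.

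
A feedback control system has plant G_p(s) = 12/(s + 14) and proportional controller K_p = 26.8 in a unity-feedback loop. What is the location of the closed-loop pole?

Closed-loop transfer function: T(s) = K_p·G_p(s)/(1 + K_p·G_p(s)) = 321.6/(s + 14 + 321.6) = 321.6/(s + 335.6).
The closed-loop pole is at s = −335.6.

s = -335.6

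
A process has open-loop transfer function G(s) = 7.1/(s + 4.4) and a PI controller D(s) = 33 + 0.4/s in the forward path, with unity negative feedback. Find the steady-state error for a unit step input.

0

The open loop D(s)G(s) has a pole at the origin (type 1), so the static position error constant is infinite and e_ss = 1/(1+∞) = 0.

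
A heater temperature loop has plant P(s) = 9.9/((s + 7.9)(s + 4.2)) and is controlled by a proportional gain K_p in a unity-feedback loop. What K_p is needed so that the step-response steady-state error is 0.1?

K_p = 30.2

Steady-state error for a unit step on this type-0 loop is 1/(1 + K_p·P(0)).
P(0) = 0.2984. Require 1/(1 + K_p·0.2984) = 0.1, so 1 + 0.2984·K_p = 10.
K_p = (10 − 1)/0.2984 = 30.2.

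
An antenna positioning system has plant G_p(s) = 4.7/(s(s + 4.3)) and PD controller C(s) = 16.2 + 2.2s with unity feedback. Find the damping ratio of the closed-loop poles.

ζ = 0.839

Forward path: (16.2 + 2.2s)·4.7/(s(s+4.3)). The closed-loop characteristic equation is s² + (4.3 + 4.7·2.2)s + 4.7·16.2 = 0.
That is s² + 14.64s + 76.14 = 0, so ω_n = 8.726 rad/s and ζ = 14.64/(2·8.726) = 0.8389.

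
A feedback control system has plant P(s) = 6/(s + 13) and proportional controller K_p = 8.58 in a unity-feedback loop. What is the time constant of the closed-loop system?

Closed-loop transfer function: T(s) = K_p·P(s)/(1 + K_p·P(s)) = 51.48/(s + 13 + 51.48) = 51.48/(s + 64.48).
Time constant τ = 1/64.48 = 0.0155 s.

τ = 0.0155 s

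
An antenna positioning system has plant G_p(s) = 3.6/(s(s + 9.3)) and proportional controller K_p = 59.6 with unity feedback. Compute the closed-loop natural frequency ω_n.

The closed-loop denominator is s(s+9.3) + 59.6·3.6 = s² + 9.3s + 214.6.
So ω_n² = 214.6 ⇒ ω_n = 14.65 rad/s, and ζ = 9.3/(2ω_n) = 0.317.

ω_n = 14.6 rad/s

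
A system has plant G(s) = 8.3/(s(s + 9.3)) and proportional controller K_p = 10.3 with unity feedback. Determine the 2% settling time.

T_s ≈ 0.86 s

From 1 + K_pG(s) = 0: s² + 9.3s + 85.49 = 0 ⇒ ω_n = 9.246, ζ = 0.5029.
2% settling time T_s ≈ 4/(ζω_n) = 4/4.65 = 0.86 s.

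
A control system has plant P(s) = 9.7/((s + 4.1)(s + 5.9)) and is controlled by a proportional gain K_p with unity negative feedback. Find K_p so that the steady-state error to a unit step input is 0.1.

K_p = 22.4

The loop is type 0, so e_ss(step) = 1/(1 + K_pos) with K_pos = K_p·P(0).
P(0) = 0.401. Require 1/(1 + K_p·0.401) = 0.1, so 1 + 0.401·K_p = 10.
K_p = (10 − 1)/0.401 = 22.4.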